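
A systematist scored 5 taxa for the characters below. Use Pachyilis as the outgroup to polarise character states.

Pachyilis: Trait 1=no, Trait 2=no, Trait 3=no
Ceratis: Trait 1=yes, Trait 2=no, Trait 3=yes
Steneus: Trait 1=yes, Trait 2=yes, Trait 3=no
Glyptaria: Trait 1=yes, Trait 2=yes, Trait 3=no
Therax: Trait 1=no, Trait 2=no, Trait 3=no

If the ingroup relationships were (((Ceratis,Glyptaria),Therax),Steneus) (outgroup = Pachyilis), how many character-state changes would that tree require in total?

Map each character onto (((Ceratis,Glyptaria),Therax),Steneus) (rooted by Pachyilis) and count the minimum state changes it requires (Fitch parsimony):
Trait 1: 2; Trait 2: 2; Trait 3: 1.
Total tree length = 5.

5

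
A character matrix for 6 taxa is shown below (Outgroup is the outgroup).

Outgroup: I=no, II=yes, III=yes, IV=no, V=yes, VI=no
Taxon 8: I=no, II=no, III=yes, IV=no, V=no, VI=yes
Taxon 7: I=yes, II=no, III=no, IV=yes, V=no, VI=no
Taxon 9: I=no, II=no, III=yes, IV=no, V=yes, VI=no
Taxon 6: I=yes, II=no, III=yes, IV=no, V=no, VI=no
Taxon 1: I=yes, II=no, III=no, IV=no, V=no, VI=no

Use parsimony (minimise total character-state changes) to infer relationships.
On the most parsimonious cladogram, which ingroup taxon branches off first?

Taxon 9

Character polarity is set by the outgroup: the derived state is whichever differs from the outgroup's state, so for II, III, V the derived state is 'no', and for the remaining characters it is 'yes'.
I (derived state 'yes') is shared by Taxon 1, Taxon 6, and Taxon 7 — a synapomorphy uniting that clade.
II (derived state 'no') is shared by all ingroup taxa — unites the whole ingroup.
III: derived state 'no' in Taxon 1 and Taxon 7 only — synapomorphy for {Taxon 1, Taxon 7}.
IV (derived state 'yes') is unique to Taxon 7 (autapomorphy; uninformative for grouping).
Only Taxon 1, Taxon 6, Taxon 7, and Taxon 8 show the derived state 'no' for V, supporting them as a clade.
VI: derived state 'yes' in Taxon 8 only — an autapomorphy, so it tells us nothing about relationships among taxa.
Most parsimonious ingroup topology: ((Taxon 8,((Taxon 7,Taxon 1),Taxon 6)),Taxon 9).
Taxon 9 is sister to the clade containing all other ingroup taxa, so it is the earliest-diverging (most basal) ingroup lineage.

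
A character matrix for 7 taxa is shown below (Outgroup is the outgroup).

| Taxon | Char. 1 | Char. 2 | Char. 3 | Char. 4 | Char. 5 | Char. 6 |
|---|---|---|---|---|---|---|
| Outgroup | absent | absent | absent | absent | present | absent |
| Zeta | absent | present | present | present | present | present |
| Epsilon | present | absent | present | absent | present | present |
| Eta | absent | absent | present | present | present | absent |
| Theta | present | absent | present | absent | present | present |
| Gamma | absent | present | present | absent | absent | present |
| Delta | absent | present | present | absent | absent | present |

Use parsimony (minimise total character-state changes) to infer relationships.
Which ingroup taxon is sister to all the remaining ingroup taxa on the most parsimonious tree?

Eta

Character polarity is set by the outgroup: the derived state is whichever differs from the outgroup's state, so for Char. 5 the derived state is 'absent', and for the remaining characters it is 'present'.
Only Epsilon and Theta show the derived state 'present' for Char. 1, supporting them as a clade.
Char. 2 (derived state 'present') is shared by Delta, Gamma, and Zeta — a synapomorphy uniting that clade.
All ingroup taxa share the derived state 'present' for Char. 3; it defines the ingroup but does not resolve relationships within it.
Char. 4 (state 'present') occurs in Eta and Zeta but conflicts with the nesting implied by the other characters — most parsimoniously interpreted as homoplasy.
Char. 5 (derived state 'absent') is shared by Delta and Gamma — a synapomorphy uniting that clade.
Char. 6: derived state 'present' in Delta, Epsilon, Gamma, Theta, and Zeta only — synapomorphy for {Delta, Epsilon, Gamma, Theta, Zeta}.
Most parsimonious ingroup topology: (((Zeta,(Gamma,Delta)),(Epsilon,Theta)),Eta).
Eta is sister to the clade containing all other ingroup taxa, so it is the earliest-diverging (most basal) ingroup lineage.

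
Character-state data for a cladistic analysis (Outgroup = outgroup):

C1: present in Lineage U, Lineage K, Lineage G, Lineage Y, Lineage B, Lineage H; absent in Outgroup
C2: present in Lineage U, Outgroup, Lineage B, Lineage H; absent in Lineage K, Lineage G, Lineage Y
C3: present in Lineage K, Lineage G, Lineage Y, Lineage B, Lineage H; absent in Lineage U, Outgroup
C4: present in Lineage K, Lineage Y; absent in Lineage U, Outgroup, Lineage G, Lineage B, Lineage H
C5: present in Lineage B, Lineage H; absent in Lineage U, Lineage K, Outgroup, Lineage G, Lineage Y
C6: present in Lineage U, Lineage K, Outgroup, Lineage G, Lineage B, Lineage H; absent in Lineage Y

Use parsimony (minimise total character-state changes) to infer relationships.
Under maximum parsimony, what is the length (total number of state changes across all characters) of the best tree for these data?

6

Character polarity is set by the outgroup: the derived state is whichever differs from the outgroup's state, so for C2, C6 the derived state is 'absent', and for the remaining characters it is 'present'.
C1 (derived state 'present') is shared by all ingroup taxa — unites the whole ingroup.
C2: derived state 'absent' in Lineage G, Lineage K, and Lineage Y only — synapomorphy for {Lineage G, Lineage K, Lineage Y}.
C3 (derived state 'present') is shared by Lineage B, Lineage G, Lineage H, Lineage K, and Lineage Y — a synapomorphy uniting that clade.
C4: derived state 'present' in Lineage K and Lineage Y only — synapomorphy for {Lineage K, Lineage Y}.
C5: derived state 'present' in Lineage B and Lineage H only — synapomorphy for {Lineage B, Lineage H}.
C6: derived state 'absent' in Lineage Y only — an autapomorphy, so it tells us nothing about relationships among taxa.
Most parsimonious ingroup topology: (((Lineage G,(Lineage Y,Lineage K)),(Lineage B,Lineage H)),Lineage U).
Changes per character on this tree: C1: 1; C2: 1; C3: 1; C4: 1; C5: 1; C6: 1.
Total = 6.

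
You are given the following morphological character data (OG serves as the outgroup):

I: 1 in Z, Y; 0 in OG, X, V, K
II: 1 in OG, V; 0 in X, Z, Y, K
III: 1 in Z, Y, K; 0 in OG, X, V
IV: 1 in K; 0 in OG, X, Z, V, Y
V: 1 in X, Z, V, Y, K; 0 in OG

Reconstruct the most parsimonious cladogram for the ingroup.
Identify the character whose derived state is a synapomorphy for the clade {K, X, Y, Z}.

Character polarity is set by the outgroup: the derived state is whichever differs from the outgroup's state, so for II the derived state is '0', and for the remaining characters it is '1'.
I: derived state '1' in Y and Z only — synapomorphy for {Y, Z}.
Only K, X, Y, and Z show the derived state '0' for II, supporting them as a clade.
Only K, Y, and Z show the derived state '1' for III, supporting them as a clade.
IV (derived state '1') is unique to K (autapomorphy; uninformative for grouping).
V (derived state '1') is shared by all ingroup taxa — unites the whole ingroup.
Most parsimonious ingroup topology: ((X,((Z,Y),K)),V).
The clade {K, X, Y, Z} is supported by II: its derived state '0' occurs in exactly those taxa and in no other taxon (including the outgroup).

II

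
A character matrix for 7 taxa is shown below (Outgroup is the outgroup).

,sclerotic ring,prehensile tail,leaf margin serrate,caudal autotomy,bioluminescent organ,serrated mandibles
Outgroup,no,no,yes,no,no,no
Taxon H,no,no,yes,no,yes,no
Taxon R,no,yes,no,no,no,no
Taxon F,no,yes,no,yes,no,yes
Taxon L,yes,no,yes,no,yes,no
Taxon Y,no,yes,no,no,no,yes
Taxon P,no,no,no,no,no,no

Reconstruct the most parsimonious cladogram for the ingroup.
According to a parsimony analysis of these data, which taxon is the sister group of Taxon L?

Taxon H

Character polarity is set by the outgroup: the derived state is whichever differs from the outgroup's state, so for leaf margin serrate the derived state is 'no', and for the remaining characters it is 'yes'.
sclerotic ring (derived state 'yes') is unique to Taxon L (autapomorphy; uninformative for grouping).
Only Taxon F, Taxon R, and Taxon Y show the derived state 'yes' for prehensile tail, supporting them as a clade.
leaf margin serrate (derived state 'no') is shared by Taxon F, Taxon P, Taxon R, and Taxon Y — a synapomorphy uniting that clade.
caudal autotomy (derived state 'yes') is unique to Taxon F (autapomorphy; uninformative for grouping).
Only Taxon H and Taxon L show the derived state 'yes' for bioluminescent organ, supporting them as a clade.
serrated mandibles: derived state 'yes' in Taxon F and Taxon Y only — synapomorphy for {Taxon F, Taxon Y}.
Most parsimonious ingroup topology: ((Taxon H,Taxon L),((Taxon R,(Taxon F,Taxon Y)),Taxon P)).
Taxon L and Taxon H form a cherry on this tree, so they are sister taxa.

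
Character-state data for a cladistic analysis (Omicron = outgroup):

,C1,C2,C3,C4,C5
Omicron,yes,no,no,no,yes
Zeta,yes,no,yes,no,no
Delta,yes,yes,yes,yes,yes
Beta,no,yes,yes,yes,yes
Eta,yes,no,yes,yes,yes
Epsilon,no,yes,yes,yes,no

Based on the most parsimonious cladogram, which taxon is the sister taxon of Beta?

Epsilon

Character polarity is set by the outgroup: the derived state is whichever differs from the outgroup's state, so for C1, C5 the derived state is 'no', and for the remaining characters it is 'yes'.
C1: derived state 'no' in Beta and Epsilon only — synapomorphy for {Beta, Epsilon}.
C2 (derived state 'yes') is shared by Beta, Delta, and Epsilon — a synapomorphy uniting that clade.
C3 (derived state 'yes') is shared by all ingroup taxa — unites the whole ingroup.
C4 (derived state 'yes') is shared by Beta, Delta, Epsilon, and Eta — a synapomorphy uniting that clade.
C5 (state 'no') occurs in Epsilon and Zeta but conflicts with the nesting implied by the other characters — most parsimoniously interpreted as homoplasy.
Most parsimonious ingroup topology: (((Delta,(Epsilon,Beta)),Eta),Zeta).
Beta and Epsilon form a cherry on this tree, so they are sister taxa.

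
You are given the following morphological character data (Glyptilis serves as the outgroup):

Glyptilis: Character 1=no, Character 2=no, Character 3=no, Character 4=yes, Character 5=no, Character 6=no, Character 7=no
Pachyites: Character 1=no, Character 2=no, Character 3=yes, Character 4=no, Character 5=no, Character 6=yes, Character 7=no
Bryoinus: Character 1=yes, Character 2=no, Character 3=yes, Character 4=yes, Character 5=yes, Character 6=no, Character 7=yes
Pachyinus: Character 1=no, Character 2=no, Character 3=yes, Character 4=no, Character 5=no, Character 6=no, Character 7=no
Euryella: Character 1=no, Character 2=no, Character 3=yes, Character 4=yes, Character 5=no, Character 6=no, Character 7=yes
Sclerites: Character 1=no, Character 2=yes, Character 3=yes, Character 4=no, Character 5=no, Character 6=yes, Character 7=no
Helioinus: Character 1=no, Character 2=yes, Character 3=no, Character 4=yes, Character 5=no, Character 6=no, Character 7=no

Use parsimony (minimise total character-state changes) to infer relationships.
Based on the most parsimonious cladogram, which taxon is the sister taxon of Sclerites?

Character polarity is set by the outgroup: the derived state is whichever differs from the outgroup's state, so for Character 4 the derived state is 'no', and for the remaining characters it is 'yes'.
Character 1 (derived state 'yes') is unique to Bryoinus (autapomorphy; uninformative for grouping).
Character 2 (state 'yes') occurs in Helioinus and Sclerites but conflicts with the nesting implied by the other characters — most parsimoniously interpreted as homoplasy.
Character 3 (derived state 'yes') is shared by Bryoinus, Euryella, Pachyinus, Pachyites, and Sclerites — a synapomorphy uniting that clade.
Character 4 (derived state 'no') is shared by Pachyinus, Pachyites, and Sclerites — a synapomorphy uniting that clade.
Character 5 (derived state 'yes') is unique to Bryoinus (autapomorphy; uninformative for grouping).
Only Pachyites and Sclerites show the derived state 'yes' for Character 6, supporting them as a clade.
Character 7: derived state 'yes' in Bryoinus and Euryella only — synapomorphy for {Bryoinus, Euryella}.
Most parsimonious ingroup topology: ((((Pachyites,Sclerites),Pachyinus),(Bryoinus,Euryella)),Helioinus).
Sclerites and Pachyites form a cherry on this tree, so they are sister taxa.

Pachyites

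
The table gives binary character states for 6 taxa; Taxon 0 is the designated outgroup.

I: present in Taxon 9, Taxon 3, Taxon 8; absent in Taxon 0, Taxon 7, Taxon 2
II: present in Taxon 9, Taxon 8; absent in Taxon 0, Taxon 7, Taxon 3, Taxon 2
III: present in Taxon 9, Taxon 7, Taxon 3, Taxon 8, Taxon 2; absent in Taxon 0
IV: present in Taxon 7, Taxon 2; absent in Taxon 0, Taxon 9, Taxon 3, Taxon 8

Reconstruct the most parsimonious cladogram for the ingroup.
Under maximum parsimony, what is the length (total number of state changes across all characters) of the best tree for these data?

4

The outgroup has state 'absent' for every character, so 'present' is the derived state throughout.
I: derived state 'present' in Taxon 3, Taxon 8, and Taxon 9 only — synapomorphy for {Taxon 3, Taxon 8, Taxon 9}.
II: derived state 'present' in Taxon 8 and Taxon 9 only — synapomorphy for {Taxon 8, Taxon 9}.
III (derived state 'present') is shared by all ingroup taxa — unites the whole ingroup.
IV: derived state 'present' in Taxon 2 and Taxon 7 only — synapomorphy for {Taxon 2, Taxon 7}.
Most parsimonious ingroup topology: (((Taxon 9,Taxon 8),Taxon 3),(Taxon 7,Taxon 2)).
Changes per character on this tree: I: 1; II: 1; III: 1; IV: 1.
Total = 4.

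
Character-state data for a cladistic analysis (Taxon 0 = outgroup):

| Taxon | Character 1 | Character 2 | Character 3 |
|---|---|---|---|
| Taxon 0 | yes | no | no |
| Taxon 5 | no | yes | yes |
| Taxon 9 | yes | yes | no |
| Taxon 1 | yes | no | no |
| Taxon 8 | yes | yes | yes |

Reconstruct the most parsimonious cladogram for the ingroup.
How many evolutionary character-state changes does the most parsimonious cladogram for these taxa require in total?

Character polarity is set by the outgroup: the derived state is whichever differs from the outgroup's state, so for Character 1 the derived state is 'no', and for the remaining characters it is 'yes'.
Character 1 (derived state 'no') is unique to Taxon 5 (autapomorphy; uninformative for grouping).
Character 2: derived state 'yes' in Taxon 5, Taxon 8, and Taxon 9 only — synapomorphy for {Taxon 5, Taxon 8, Taxon 9}.
Character 3: derived state 'yes' in Taxon 5 and Taxon 8 only — synapomorphy for {Taxon 5, Taxon 8}.
Most parsimonious ingroup topology: (((Taxon 5,Taxon 8),Taxon 9),Taxon 1).
Changes per character on this tree: Character 1: 1; Character 2: 1; Character 3: 1.
Total = 3.

3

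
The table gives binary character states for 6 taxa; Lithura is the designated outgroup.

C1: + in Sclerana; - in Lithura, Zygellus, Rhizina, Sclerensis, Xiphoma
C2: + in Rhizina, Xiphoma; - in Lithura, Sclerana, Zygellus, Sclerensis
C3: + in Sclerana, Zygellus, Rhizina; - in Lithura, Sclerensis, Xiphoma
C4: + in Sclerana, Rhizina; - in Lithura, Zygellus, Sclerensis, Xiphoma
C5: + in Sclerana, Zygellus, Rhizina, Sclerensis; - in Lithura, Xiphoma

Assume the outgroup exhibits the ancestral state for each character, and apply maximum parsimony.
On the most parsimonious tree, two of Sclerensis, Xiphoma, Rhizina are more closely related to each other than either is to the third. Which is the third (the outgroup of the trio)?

The outgroup has state '-' for every character, so '+' is the derived state throughout.
C1 (derived state '+') is unique to Sclerana (autapomorphy; uninformative for grouping).
C2 (state '+') occurs in Rhizina and Xiphoma but conflicts with the nesting implied by the other characters — most parsimoniously interpreted as homoplasy.
C3 (derived state '+') is shared by Rhizina, Sclerana, and Zygellus — a synapomorphy uniting that clade.
C4: derived state '+' in Rhizina and Sclerana only — synapomorphy for {Rhizina, Sclerana}.
C5 (derived state '+') is shared by Rhizina, Sclerana, Sclerensis, and Zygellus — a synapomorphy uniting that clade.
Most parsimonious ingroup topology: ((((Sclerana,Rhizina),Zygellus),Sclerensis),Xiphoma).
Sclerensis and Rhizina share a more recent common ancestor with each other than either does with Xiphoma, so Xiphoma is the least closely related of the three.

Xiphoma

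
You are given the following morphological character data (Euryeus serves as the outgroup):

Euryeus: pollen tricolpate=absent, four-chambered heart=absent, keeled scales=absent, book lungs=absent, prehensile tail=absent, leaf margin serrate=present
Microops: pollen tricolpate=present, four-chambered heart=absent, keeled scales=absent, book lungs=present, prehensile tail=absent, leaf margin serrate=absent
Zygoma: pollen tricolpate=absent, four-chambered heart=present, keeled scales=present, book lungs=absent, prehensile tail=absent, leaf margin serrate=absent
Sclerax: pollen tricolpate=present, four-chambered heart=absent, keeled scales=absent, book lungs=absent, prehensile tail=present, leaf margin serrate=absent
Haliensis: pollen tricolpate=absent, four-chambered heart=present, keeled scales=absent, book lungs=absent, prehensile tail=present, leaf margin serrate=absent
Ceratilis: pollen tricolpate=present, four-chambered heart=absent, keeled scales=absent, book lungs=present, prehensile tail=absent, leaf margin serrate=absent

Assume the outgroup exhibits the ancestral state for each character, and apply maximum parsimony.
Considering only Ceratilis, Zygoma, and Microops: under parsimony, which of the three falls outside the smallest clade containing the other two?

Character polarity is set by the outgroup: the derived state is whichever differs from the outgroup's state, so for leaf margin serrate the derived state is 'absent', and for the remaining characters it is 'present'.
pollen tricolpate (derived state 'present') is shared by Ceratilis, Microops, and Sclerax — a synapomorphy uniting that clade.
four-chambered heart (derived state 'present') is shared by Haliensis and Zygoma — a synapomorphy uniting that clade.
keeled scales (derived state 'present') is unique to Zygoma (autapomorphy; uninformative for grouping).
Only Ceratilis and Microops show the derived state 'present' for book lungs, supporting them as a clade.
prehensile tail groups Haliensis and Sclerax, which is incompatible with the clades supported by the remaining characters; treating it as convergent (homoplasy) costs fewer steps than any alternative tree.
leaf margin serrate (derived state 'absent') is shared by all ingroup taxa — unites the whole ingroup.
Most parsimonious ingroup topology: (((Microops,Ceratilis),Sclerax),(Zygoma,Haliensis)).
Ceratilis and Microops share a more recent common ancestor with each other than either does with Zygoma, so Zygoma is the least closely related of the three.

Zygoma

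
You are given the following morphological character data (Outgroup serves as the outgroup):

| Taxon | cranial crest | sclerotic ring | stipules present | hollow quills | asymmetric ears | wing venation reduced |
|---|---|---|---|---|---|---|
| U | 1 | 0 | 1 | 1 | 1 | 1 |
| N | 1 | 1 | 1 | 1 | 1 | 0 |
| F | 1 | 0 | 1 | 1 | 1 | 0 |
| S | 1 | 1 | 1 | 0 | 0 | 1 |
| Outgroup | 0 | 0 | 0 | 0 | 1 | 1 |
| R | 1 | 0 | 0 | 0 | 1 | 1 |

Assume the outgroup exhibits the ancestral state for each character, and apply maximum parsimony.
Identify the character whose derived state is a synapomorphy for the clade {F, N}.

Character polarity is set by the outgroup: the derived state is whichever differs from the outgroup's state, so for asymmetric ears, wing venation reduced the derived state is '0', and for the remaining characters it is '1'.
All ingroup taxa share the derived state '1' for cranial crest; it defines the ingroup but does not resolve relationships within it.
sclerotic ring groups N and S, which is incompatible with the clades supported by the remaining characters; treating it as convergent (homoplasy) costs fewer steps than any alternative tree.
Only F, N, S, and U show the derived state '1' for stipules present, supporting them as a clade.
hollow quills (derived state '1') is shared by F, N, and U — a synapomorphy uniting that clade.
asymmetric ears: derived state '0' in S only — an autapomorphy, so it tells us nothing about relationships among taxa.
wing venation reduced: derived state '0' in F and N only — synapomorphy for {F, N}.
Most parsimonious ingroup topology: ((((F,N),U),S),R).
The clade {F, N} is supported by wing venation reduced: its derived state '0' occurs in exactly those taxa and in no other taxon (including the outgroup).

wing venation reduced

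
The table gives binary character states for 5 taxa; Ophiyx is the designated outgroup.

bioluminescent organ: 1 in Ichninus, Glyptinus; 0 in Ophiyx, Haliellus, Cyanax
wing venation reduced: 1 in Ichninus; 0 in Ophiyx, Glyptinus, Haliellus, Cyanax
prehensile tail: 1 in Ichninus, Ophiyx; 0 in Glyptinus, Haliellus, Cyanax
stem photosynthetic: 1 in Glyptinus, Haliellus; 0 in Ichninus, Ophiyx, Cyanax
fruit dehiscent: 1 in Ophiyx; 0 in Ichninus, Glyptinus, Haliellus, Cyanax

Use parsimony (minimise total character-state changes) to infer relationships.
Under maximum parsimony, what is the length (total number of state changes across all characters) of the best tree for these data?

Character polarity is set by the outgroup: the derived state is whichever differs from the outgroup's state, so for prehensile tail, fruit dehiscent the derived state is '0', and for the remaining characters it is '1'.
bioluminescent organ (state '1') occurs in Glyptinus and Ichninus but conflicts with the nesting implied by the other characters — most parsimoniously interpreted as homoplasy.
wing venation reduced: derived state '1' in Ichninus only — an autapomorphy, so it tells us nothing about relationships among taxa.
prehensile tail (derived state '0') is shared by Cyanax, Glyptinus, and Haliellus — a synapomorphy uniting that clade.
stem photosynthetic: derived state '1' in Glyptinus and Haliellus only — synapomorphy for {Glyptinus, Haliellus}.
fruit dehiscent (derived state '0') is shared by all ingroup taxa — unites the whole ingroup.
Most parsimonious ingroup topology: (((Haliellus,Glyptinus),Cyanax),Ichninus).
Changes per character on this tree: bioluminescent organ: 2; wing venation reduced: 1; prehensile tail: 1; stem photosynthetic: 1; fruit dehiscent: 1.
Total = 6.

6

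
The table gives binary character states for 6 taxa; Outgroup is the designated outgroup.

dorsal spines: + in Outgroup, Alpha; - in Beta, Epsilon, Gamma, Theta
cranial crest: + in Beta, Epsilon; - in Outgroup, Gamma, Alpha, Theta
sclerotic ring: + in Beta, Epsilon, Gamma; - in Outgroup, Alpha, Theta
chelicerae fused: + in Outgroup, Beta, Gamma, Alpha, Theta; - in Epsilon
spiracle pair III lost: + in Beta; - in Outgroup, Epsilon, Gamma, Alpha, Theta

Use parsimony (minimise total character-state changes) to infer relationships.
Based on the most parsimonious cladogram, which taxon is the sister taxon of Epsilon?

Beta

Character polarity is set by the outgroup: the derived state is whichever differs from the outgroup's state, so for dorsal spines, chelicerae fused the derived state is '-', and for the remaining characters it is '+'.
dorsal spines (derived state '-') is shared by Beta, Epsilon, Gamma, and Theta — a synapomorphy uniting that clade.
cranial crest (derived state '+') is shared by Beta and Epsilon — a synapomorphy uniting that clade.
sclerotic ring (derived state '+') is shared by Beta, Epsilon, and Gamma — a synapomorphy uniting that clade.
chelicerae fused (derived state '-') is unique to Epsilon (autapomorphy; uninformative for grouping).
spiracle pair III lost (derived state '+') is unique to Beta (autapomorphy; uninformative for grouping).
Most parsimonious ingroup topology: ((((Beta,Epsilon),Gamma),Theta),Alpha).
Epsilon and Beta form a cherry on this tree, so they are sister taxa.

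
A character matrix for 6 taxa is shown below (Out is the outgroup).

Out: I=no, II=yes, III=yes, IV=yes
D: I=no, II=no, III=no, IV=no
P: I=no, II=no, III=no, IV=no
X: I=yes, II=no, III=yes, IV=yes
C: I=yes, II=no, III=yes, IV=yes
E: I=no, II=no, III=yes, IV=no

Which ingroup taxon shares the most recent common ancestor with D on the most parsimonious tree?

P

Character polarity is set by the outgroup: the derived state is whichever differs from the outgroup's state, so for II, III, IV the derived state is 'no', and for the remaining characters it is 'yes'.
I: derived state 'yes' in C and X only — synapomorphy for {C, X}.
II (derived state 'no') is shared by all ingroup taxa — unites the whole ingroup.
III: derived state 'no' in D and P only — synapomorphy for {D, P}.
IV: derived state 'no' in D, E, and P only — synapomorphy for {D, E, P}.
Most parsimonious ingroup topology: (((D,P),E),(X,C)).
D and P form a cherry on this tree, so they are sister taxa.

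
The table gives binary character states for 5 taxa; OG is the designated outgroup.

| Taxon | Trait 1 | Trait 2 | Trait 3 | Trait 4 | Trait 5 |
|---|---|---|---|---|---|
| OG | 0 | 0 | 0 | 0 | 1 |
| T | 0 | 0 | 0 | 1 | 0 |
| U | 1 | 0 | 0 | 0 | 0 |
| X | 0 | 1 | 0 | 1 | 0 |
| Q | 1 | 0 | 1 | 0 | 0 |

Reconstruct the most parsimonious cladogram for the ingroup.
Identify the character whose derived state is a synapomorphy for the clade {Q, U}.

Trait 1

Character polarity is set by the outgroup: the derived state is whichever differs from the outgroup's state, so for Trait 5 the derived state is '0', and for the remaining characters it is '1'.
Only Q and U show the derived state '1' for Trait 1, supporting them as a clade.
Trait 2: derived state '1' in X only — an autapomorphy, so it tells us nothing about relationships among taxa.
Trait 3: derived state '1' in Q only — an autapomorphy, so it tells us nothing about relationships among taxa.
Only T and X show the derived state '1' for Trait 4, supporting them as a clade.
All ingroup taxa share the derived state '0' for Trait 5; it defines the ingroup but does not resolve relationships within it.
Most parsimonious ingroup topology: ((T,X),(U,Q)).
The clade {Q, U} is supported by Trait 1: its derived state '1' occurs in exactly those taxa and in no other taxon (including the outgroup).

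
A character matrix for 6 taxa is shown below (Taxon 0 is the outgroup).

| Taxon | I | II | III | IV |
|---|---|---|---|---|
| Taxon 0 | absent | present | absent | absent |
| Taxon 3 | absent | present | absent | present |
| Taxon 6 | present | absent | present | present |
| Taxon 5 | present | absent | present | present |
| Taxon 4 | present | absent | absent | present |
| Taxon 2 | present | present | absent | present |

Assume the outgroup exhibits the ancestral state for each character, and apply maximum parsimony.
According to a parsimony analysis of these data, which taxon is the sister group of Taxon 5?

Character polarity is set by the outgroup: the derived state is whichever differs from the outgroup's state, so for II the derived state is 'absent', and for the remaining characters it is 'present'.
Only Taxon 2, Taxon 4, Taxon 5, and Taxon 6 show the derived state 'present' for I, supporting them as a clade.
II (derived state 'absent') is shared by Taxon 4, Taxon 5, and Taxon 6 — a synapomorphy uniting that clade.
III (derived state 'present') is shared by Taxon 5 and Taxon 6 — a synapomorphy uniting that clade.
All ingroup taxa share the derived state 'present' for IV; it defines the ingroup but does not resolve relationships within it.
Most parsimonious ingroup topology: (Taxon 3,(((Taxon 6,Taxon 5),Taxon 4),Taxon 2)).
Taxon 5 and Taxon 6 form a cherry on this tree, so they are sister taxa.

Taxon 6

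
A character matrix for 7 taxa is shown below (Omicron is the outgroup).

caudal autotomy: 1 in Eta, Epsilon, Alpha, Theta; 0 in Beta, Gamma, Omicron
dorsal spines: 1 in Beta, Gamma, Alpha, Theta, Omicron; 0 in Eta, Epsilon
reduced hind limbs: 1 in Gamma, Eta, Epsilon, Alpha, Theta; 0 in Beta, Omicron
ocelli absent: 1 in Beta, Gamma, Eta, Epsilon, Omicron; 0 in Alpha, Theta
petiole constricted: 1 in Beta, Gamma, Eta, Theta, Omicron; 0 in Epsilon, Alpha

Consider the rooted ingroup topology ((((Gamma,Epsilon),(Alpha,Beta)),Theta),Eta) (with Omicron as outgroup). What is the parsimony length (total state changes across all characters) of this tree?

Map each character onto ((((Gamma,Epsilon),(Alpha,Beta)),Theta),Eta) (rooted by Omicron) and count the minimum state changes it requires (Fitch parsimony):
caudal autotomy: 3; dorsal spines: 2; reduced hind limbs: 2; ocelli absent: 2; petiole constricted: 2.
Total tree length = 11.

11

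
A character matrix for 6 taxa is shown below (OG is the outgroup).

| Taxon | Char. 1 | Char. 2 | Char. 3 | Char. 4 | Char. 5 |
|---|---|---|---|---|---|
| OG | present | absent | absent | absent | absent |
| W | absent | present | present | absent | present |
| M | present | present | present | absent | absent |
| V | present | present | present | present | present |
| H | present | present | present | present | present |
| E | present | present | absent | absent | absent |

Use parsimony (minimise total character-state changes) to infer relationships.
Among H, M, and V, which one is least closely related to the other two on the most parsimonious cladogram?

M

Character polarity is set by the outgroup: the derived state is whichever differs from the outgroup's state, so for Char. 1 the derived state is 'absent', and for the remaining characters it is 'present'.
Char. 1 (derived state 'absent') is unique to W (autapomorphy; uninformative for grouping).
Char. 2 (derived state 'present') is shared by all ingroup taxa — unites the whole ingroup.
Only H, M, V, and W show the derived state 'present' for Char. 3, supporting them as a clade.
Char. 4 (derived state 'present') is shared by H and V — a synapomorphy uniting that clade.
Only H, V, and W show the derived state 'present' for Char. 5, supporting them as a clade.
Most parsimonious ingroup topology: (((W,(V,H)),M),E).
V and H share a more recent common ancestor with each other than either does with M, so M is the least closely related of the three.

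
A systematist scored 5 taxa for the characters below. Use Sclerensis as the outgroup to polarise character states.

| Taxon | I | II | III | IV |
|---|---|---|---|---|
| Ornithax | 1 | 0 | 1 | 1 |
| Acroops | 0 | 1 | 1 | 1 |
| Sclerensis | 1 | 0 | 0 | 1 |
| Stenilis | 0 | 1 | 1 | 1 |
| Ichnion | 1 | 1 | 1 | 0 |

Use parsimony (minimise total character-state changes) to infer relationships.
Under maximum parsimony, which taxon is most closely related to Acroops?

Stenilis

Character polarity is set by the outgroup: the derived state is whichever differs from the outgroup's state, so for I, IV the derived state is '0', and for the remaining characters it is '1'.
I (derived state '0') is shared by Acroops and Stenilis — a synapomorphy uniting that clade.
II: derived state '1' in Acroops, Ichnion, and Stenilis only — synapomorphy for {Acroops, Ichnion, Stenilis}.
All ingroup taxa share the derived state '1' for III; it defines the ingroup but does not resolve relationships within it.
IV (derived state '0') is unique to Ichnion (autapomorphy; uninformative for grouping).
Most parsimonious ingroup topology: (((Acroops,Stenilis),Ichnion),Ornithax).
Acroops and Stenilis form a cherry on this tree, so they are sister taxa.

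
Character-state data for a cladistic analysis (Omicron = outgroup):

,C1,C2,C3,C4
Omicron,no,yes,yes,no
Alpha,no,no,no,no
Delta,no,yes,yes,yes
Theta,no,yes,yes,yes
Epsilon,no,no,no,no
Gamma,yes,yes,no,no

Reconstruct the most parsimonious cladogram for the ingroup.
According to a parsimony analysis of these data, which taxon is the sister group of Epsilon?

Alpha

Character polarity is set by the outgroup: the derived state is whichever differs from the outgroup's state, so for C2, C3 the derived state is 'no', and for the remaining characters it is 'yes'.
C1 (derived state 'yes') is unique to Gamma (autapomorphy; uninformative for grouping).
C2 (derived state 'no') is shared by Alpha and Epsilon — a synapomorphy uniting that clade.
C3: derived state 'no' in Alpha, Epsilon, and Gamma only — synapomorphy for {Alpha, Epsilon, Gamma}.
C4: derived state 'yes' in Delta and Theta only — synapomorphy for {Delta, Theta}.
Most parsimonious ingroup topology: (((Alpha,Epsilon),Gamma),(Delta,Theta)).
Epsilon and Alpha form a cherry on this tree, so they are sister taxa.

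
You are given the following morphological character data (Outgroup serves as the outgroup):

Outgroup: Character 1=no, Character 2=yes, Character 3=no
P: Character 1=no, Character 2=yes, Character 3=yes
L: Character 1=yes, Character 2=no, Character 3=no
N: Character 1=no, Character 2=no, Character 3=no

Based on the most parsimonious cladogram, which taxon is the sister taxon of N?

Character polarity is set by the outgroup: the derived state is whichever differs from the outgroup's state, so for Character 2 the derived state is 'no', and for the remaining characters it is 'yes'.
Character 1 (derived state 'yes') is unique to L (autapomorphy; uninformative for grouping).
Character 2: derived state 'no' in L and N only — synapomorphy for {L, N}.
Character 3 (derived state 'yes') is unique to P (autapomorphy; uninformative for grouping).
Most parsimonious ingroup topology: (P,(L,N)).
N and L form a cherry on this tree, so they are sister taxa.

L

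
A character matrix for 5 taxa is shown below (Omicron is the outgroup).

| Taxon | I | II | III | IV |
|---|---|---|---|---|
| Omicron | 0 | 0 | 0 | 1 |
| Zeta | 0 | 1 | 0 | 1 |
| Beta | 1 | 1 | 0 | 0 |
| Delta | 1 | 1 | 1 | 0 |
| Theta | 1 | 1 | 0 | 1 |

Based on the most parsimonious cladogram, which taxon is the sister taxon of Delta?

Character polarity is set by the outgroup: the derived state is whichever differs from the outgroup's state, so for IV the derived state is '0', and for the remaining characters it is '1'.
I (derived state '1') is shared by Beta, Delta, and Theta — a synapomorphy uniting that clade.
II (derived state '1') is shared by all ingroup taxa — unites the whole ingroup.
III (derived state '1') is unique to Delta (autapomorphy; uninformative for grouping).
IV: derived state '0' in Beta and Delta only — synapomorphy for {Beta, Delta}.
Most parsimonious ingroup topology: (Zeta,((Beta,Delta),Theta)).
Delta and Beta form a cherry on this tree, so they are sister taxa.

Beta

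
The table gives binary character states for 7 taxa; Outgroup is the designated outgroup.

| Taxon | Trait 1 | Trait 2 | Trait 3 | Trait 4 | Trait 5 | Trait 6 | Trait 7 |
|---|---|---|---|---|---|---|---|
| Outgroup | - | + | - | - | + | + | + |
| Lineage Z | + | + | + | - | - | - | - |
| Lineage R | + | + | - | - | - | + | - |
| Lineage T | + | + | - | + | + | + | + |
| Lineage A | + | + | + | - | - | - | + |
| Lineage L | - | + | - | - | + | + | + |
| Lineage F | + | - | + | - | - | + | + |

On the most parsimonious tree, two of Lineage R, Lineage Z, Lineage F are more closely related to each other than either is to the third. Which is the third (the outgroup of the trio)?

Lineage R

Character polarity is set by the outgroup: the derived state is whichever differs from the outgroup's state, so for Trait 2, Trait 5, Trait 6, Trait 7 the derived state is '-', and for the remaining characters it is '+'.
Only Lineage A, Lineage F, Lineage R, Lineage T, and Lineage Z show the derived state '+' for Trait 1, supporting them as a clade.
Trait 2 (derived state '-') is unique to Lineage F (autapomorphy; uninformative for grouping).
Trait 3 (derived state '+') is shared by Lineage A, Lineage F, and Lineage Z — a synapomorphy uniting that clade.
Trait 4 (derived state '+') is unique to Lineage T (autapomorphy; uninformative for grouping).
Only Lineage A, Lineage F, Lineage R, and Lineage Z show the derived state '-' for Trait 5, supporting them as a clade.
Trait 6 (derived state '-') is shared by Lineage A and Lineage Z — a synapomorphy uniting that clade.
Trait 7 groups Lineage R and Lineage Z, which is incompatible with the clades supported by the remaining characters; treating it as convergent (homoplasy) costs fewer steps than any alternative tree.
Most parsimonious ingroup topology: (((((Lineage Z,Lineage A),Lineage F),Lineage R),Lineage T),Lineage L).
Lineage Z and Lineage F share a more recent common ancestor with each other than either does with Lineage R, so Lineage R is the least closely related of the three.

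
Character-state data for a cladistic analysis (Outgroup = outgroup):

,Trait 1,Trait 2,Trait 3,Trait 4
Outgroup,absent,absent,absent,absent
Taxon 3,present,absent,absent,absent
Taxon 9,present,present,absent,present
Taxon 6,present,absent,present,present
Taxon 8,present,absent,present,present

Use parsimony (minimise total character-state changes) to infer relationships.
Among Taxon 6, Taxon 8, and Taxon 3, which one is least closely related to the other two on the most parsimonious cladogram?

Taxon 3

The outgroup has state 'absent' for every character, so 'present' is the derived state throughout.
Trait 1 (derived state 'present') is shared by all ingroup taxa — unites the whole ingroup.
Trait 2: derived state 'present' in Taxon 9 only — an autapomorphy, so it tells us nothing about relationships among taxa.
Only Taxon 6 and Taxon 8 show the derived state 'present' for Trait 3, supporting them as a clade.
Only Taxon 6, Taxon 8, and Taxon 9 show the derived state 'present' for Trait 4, supporting them as a clade.
Most parsimonious ingroup topology: (Taxon 3,(Taxon 9,(Taxon 6,Taxon 8))).
Taxon 8 and Taxon 6 share a more recent common ancestor with each other than either does with Taxon 3, so Taxon 3 is the least closely related of the three.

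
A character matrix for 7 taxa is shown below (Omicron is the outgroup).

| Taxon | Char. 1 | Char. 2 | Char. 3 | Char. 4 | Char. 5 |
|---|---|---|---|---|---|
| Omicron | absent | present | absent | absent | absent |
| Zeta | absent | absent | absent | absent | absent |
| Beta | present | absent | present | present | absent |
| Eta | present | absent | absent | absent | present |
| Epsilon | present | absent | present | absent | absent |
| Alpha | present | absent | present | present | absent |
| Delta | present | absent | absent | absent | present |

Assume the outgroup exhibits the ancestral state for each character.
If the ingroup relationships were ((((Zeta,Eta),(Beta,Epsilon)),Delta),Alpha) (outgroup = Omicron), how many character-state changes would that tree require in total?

9

Map each character onto ((((Zeta,Eta),(Beta,Epsilon)),Delta),Alpha) (rooted by Omicron) and count the minimum state changes it requires (Fitch parsimony):
Char. 1: 2; Char. 2: 1; Char. 3: 2; Char. 4: 2; Char. 5: 2.
Total tree length = 9.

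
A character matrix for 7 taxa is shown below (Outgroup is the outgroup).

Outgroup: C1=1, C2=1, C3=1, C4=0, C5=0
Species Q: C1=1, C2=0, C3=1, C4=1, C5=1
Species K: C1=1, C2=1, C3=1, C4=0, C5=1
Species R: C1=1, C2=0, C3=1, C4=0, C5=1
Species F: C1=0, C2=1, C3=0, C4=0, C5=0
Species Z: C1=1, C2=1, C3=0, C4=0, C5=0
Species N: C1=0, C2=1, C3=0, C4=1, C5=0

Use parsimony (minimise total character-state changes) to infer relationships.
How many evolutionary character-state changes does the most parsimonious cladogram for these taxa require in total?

6

Character polarity is set by the outgroup: the derived state is whichever differs from the outgroup's state, so for C1, C2, C3 the derived state is '0', and for the remaining characters it is '1'.
C1: derived state '0' in Species F and Species N only — synapomorphy for {Species F, Species N}.
Only Species Q and Species R show the derived state '0' for C2, supporting them as a clade.
C3 (derived state '0') is shared by Species F, Species N, and Species Z — a synapomorphy uniting that clade.
C4 groups Species N and Species Q, which is incompatible with the clades supported by the remaining characters; treating it as convergent (homoplasy) costs fewer steps than any alternative tree.
C5 (derived state '1') is shared by Species K, Species Q, and Species R — a synapomorphy uniting that clade.
Most parsimonious ingroup topology: (((Species Q,Species R),Species K),((Species F,Species N),Species Z)).
Changes per character on this tree: C1: 1; C2: 1; C3: 1; C4: 2; C5: 1.
Total = 6.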